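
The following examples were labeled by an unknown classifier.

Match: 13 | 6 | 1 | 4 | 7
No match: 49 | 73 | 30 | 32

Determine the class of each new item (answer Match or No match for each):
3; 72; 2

The common property of the 'Match' items is: at most 13. No 'No match' item has it.
3: 3 ≤ 13 — passes, so Match.
72: 72 > 13 — fails this test, so No match.
2: 2 ≤ 13 — passes, so Match.

Match, No match, Match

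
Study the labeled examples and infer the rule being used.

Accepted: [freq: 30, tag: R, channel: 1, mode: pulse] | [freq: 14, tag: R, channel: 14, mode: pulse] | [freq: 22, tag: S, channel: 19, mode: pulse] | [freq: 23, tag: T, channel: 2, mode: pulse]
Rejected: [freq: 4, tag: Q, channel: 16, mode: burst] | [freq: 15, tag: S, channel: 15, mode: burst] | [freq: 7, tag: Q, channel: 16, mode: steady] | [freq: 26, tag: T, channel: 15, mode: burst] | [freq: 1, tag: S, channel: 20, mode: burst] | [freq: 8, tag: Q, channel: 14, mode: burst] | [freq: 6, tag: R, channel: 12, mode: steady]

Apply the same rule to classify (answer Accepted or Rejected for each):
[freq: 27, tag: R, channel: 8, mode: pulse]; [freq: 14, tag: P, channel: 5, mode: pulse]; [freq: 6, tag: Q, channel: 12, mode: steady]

The pattern is that an item is 'Accepted' exactly when: mode is pulse.
Accepted: [freq: 27, tag: R, channel: 8, mode: pulse], since mode is pulse.
Accepted: [freq: 14, tag: P, channel: 5, mode: pulse], since mode is pulse.
Rejected: [freq: 6, tag: Q, channel: 12, mode: steady], since mode is steady.

Accepted, Accepted, Rejected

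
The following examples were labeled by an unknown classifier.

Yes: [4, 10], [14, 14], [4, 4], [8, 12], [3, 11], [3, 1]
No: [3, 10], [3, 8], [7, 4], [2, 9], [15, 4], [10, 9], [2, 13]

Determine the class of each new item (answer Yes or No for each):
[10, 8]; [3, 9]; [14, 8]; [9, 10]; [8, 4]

Every 'Yes' example satisfies: sum is even. None of the 'No' examples do.

Yes, Yes, Yes, No, Yes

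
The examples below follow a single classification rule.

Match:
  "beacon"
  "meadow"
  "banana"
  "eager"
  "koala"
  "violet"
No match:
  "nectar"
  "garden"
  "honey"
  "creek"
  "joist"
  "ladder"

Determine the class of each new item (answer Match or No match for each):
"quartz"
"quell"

No match, No match

A rule that fits every label: has ≥ 3 vowels — true of each 'Match' example, false of each 'No match' one.
"quartz": No match (2 vowels). "quell": No match (2 vowels).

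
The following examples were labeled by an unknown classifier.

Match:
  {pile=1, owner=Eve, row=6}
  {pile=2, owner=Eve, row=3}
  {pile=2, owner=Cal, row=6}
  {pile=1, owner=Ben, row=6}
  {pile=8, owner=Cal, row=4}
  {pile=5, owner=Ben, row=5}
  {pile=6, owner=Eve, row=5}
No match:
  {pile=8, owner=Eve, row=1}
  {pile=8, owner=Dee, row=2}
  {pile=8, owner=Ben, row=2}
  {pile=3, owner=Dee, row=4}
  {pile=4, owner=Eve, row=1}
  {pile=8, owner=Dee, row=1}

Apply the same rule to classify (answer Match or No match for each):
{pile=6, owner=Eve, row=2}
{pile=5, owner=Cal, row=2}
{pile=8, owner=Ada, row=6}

The rule appears to be: pile ≠ 3 AND row ≥ 3.

No match, No match, Match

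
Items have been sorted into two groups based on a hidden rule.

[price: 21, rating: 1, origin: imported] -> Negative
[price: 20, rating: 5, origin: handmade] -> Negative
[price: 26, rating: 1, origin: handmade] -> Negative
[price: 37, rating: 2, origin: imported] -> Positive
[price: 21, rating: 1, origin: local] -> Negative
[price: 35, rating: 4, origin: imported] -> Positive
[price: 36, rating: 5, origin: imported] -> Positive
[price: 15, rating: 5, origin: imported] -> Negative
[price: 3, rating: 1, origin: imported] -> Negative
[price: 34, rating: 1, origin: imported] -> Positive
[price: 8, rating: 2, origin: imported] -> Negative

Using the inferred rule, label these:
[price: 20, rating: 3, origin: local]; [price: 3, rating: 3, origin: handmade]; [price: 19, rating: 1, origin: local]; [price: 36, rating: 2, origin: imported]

Negative, Negative, Negative, Positive

The simplest hypothesis consistent with all the labels is: price ≥ 34.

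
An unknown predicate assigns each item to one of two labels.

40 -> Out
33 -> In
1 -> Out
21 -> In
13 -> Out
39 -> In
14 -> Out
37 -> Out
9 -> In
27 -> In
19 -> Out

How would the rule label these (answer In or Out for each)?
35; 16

'In' ⟺ multiple of 3.

Out, Out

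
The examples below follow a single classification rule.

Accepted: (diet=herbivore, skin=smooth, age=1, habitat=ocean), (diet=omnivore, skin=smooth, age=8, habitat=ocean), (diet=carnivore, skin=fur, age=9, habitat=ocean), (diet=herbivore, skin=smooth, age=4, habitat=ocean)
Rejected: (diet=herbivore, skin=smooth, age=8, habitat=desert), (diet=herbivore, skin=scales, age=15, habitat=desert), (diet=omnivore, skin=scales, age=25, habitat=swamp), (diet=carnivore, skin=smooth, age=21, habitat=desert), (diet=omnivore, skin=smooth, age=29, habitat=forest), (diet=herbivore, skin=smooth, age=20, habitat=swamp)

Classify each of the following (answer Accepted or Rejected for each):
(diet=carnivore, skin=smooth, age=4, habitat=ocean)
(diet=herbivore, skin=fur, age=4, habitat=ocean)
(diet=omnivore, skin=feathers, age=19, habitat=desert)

Accepted, Accepted, Rejected

Comparing the two groups points to one rule — habitat is ocean.
Accepted: (diet=carnivore, skin=smooth, age=4, habitat=ocean), since habitat is ocean. Accepted: (diet=herbivore, skin=fur, age=4, habitat=ocean), since habitat is ocean. Rejected: (diet=omnivore, skin=feathers, age=19, habitat=desert), since habitat is desert.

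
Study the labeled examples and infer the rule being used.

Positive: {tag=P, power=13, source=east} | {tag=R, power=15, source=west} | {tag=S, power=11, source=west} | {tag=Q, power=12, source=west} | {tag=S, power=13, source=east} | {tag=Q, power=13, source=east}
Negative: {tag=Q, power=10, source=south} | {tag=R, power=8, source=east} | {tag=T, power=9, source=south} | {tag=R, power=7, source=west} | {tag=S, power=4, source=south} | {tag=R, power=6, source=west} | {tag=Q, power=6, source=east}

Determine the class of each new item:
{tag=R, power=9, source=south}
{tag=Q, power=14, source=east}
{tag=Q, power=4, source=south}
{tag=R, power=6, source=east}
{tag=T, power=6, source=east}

Negative, Positive, Negative, Negative, Negative

Every 'Positive' example satisfies: power ≥ 11. None of the 'Negative' examples do.
Negative: {tag=R, power=9, source=south}, since power = 9.
Positive: {tag=Q, power=14, source=east}, since power = 14.
Negative: {tag=Q, power=4, source=south}, since power = 4.
Negative: {tag=R, power=6, source=east}, since power = 6.
Negative: {tag=T, power=6, source=east}, since power = 6.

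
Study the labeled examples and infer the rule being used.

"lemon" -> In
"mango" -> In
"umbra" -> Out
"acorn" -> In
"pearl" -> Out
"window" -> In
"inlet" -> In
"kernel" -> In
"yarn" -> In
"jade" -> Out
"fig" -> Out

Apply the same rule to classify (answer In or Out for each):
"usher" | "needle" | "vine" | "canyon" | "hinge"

Out, In, In, In, In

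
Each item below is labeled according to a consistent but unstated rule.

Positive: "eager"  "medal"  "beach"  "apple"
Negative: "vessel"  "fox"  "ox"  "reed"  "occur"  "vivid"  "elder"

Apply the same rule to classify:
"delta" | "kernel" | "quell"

Positive, Negative, Negative

One predicate separates the groups cleanly: contains 'a'.
"delta": has 'a', matches → Positive.
"kernel": no 'a', lacks this property → Negative.
"quell": no 'a', lacks this property → Negative.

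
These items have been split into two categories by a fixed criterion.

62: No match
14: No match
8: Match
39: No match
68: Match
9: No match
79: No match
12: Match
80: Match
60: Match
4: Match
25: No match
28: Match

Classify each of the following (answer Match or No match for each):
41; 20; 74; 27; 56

The rule appears to be: multiple of 4.
41: 41 = 4·10 + 1, does not fit → No match.
20: 20 = 4·5, matches → Match.
74: 74 = 4·18 + 2, does not fit → No match.
27: 27 = 4·6 + 3, does not fit → No match.
56: 56 = 4·14, matches → Match.

No match, Match, No match, No match, Match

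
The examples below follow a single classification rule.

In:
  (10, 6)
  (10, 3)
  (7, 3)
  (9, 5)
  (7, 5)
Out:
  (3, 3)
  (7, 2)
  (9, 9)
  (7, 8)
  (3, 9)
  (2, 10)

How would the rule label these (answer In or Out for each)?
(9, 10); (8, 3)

A rule that fits every label: first > second AND sum ≥ 10 — true of each 'In' example, false of each 'Out' one.
(9, 10) — 9 < 10, 9+10 = 19, hence Out.
(8, 3) — 8 > 3, 8+3 = 11, hence In.

Out, In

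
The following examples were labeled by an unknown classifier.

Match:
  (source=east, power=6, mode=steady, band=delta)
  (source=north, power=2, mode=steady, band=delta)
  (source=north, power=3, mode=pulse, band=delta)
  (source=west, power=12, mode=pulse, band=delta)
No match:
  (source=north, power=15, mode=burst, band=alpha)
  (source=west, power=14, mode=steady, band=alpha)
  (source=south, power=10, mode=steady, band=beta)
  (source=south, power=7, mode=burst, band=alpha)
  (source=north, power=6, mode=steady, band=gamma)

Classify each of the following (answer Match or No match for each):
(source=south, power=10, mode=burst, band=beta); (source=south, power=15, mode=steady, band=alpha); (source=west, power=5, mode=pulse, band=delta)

No match, No match, Match

Comparing the two groups points to one rule — band is delta.
No match: (source=south, power=10, mode=burst, band=beta), since band is beta. No match: (source=south, power=15, mode=steady, band=alpha), since band is alpha. Match: (source=west, power=5, mode=pulse, band=delta), since band is delta.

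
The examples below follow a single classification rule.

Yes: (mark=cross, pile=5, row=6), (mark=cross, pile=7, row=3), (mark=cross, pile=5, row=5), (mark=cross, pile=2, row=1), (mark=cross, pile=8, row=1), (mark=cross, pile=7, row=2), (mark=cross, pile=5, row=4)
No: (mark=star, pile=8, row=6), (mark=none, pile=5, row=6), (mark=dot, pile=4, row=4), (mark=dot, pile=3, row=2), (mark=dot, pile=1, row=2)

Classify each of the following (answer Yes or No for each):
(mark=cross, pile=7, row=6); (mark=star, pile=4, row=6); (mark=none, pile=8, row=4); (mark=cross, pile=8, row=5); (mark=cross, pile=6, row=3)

The rule appears to be: mark is cross.
(mark=cross, pile=7, row=6): Yes (mark is cross). (mark=star, pile=4, row=6): No (mark is star). (mark=none, pile=8, row=4): No (mark is none). (mark=cross, pile=8, row=5): Yes (mark is cross). (mark=cross, pile=6, row=3): Yes (mark is cross).

Yes, No, No, Yes, Yes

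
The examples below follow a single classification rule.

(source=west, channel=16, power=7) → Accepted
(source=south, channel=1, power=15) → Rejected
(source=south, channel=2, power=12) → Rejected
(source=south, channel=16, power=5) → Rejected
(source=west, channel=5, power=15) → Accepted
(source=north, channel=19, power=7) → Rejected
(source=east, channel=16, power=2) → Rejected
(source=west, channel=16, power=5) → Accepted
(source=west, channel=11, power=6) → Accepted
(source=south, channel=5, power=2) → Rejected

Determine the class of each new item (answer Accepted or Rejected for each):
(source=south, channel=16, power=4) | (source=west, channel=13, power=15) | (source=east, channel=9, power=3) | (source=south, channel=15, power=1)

The distinguishing property — source is west — holds for all the 'Accepted' cases and none of the 'Rejected' cases.
(source=south, channel=16, power=4): source is south, fails the rule → Rejected. (source=west, channel=13, power=15): source is west, passes → Accepted. (source=east, channel=9, power=3): source is east, fails the rule → Rejected. (source=south, channel=15, power=1): source is south, fails the rule → Rejected.

Rejected, Accepted, Rejected, Rejected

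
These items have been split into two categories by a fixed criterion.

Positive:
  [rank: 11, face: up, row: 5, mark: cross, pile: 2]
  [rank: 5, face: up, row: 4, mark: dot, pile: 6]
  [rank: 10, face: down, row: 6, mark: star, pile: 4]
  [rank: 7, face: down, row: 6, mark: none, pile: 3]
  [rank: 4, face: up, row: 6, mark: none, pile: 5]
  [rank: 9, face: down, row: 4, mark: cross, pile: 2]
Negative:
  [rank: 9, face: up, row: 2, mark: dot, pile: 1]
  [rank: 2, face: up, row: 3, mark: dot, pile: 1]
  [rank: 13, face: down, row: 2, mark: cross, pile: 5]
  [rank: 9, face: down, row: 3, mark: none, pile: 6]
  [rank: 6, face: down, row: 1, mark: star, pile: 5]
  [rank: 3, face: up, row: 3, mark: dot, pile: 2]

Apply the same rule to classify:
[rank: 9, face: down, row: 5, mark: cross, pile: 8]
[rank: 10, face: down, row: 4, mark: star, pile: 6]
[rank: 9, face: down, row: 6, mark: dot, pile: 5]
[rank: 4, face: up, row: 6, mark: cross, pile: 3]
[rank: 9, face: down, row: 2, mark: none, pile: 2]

Positive, Positive, Positive, Positive, Negative

The rule appears to be: row ≥ 4.
[rank: 9, face: down, row: 5, mark: cross, pile: 8]: row = 5 — qualifies, so Positive. [rank: 10, face: down, row: 4, mark: star, pile: 6]: row = 4 — qualifies, so Positive. [rank: 9, face: down, row: 6, mark: dot, pile: 5]: row = 6 — qualifies, so Positive. [rank: 4, face: up, row: 6, mark: cross, pile: 3]: row = 6 — qualifies, so Positive. [rank: 9, face: down, row: 2, mark: none, pile: 2]: row = 2 — doesn't match, so Negative.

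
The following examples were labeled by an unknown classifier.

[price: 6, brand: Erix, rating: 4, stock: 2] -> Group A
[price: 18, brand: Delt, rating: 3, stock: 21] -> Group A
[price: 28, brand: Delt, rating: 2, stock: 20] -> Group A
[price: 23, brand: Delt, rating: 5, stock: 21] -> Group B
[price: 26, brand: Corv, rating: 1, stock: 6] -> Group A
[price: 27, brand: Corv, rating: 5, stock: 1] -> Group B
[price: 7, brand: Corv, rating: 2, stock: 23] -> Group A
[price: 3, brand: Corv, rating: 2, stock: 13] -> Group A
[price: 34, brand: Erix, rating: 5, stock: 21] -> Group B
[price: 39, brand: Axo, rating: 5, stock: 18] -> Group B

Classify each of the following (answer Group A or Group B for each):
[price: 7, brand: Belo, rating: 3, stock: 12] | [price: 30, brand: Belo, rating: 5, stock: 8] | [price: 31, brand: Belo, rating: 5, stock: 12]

The common property of the 'Group A' items is: rating ≤ 4. No 'Group B' item has it.
[price: 7, brand: Belo, rating: 3, stock: 12] — rating = 3, hence Group A. [price: 30, brand: Belo, rating: 5, stock: 8] — rating = 5, hence Group B. [price: 31, brand: Belo, rating: 5, stock: 12] — rating = 5, hence Group B.

Group A, Group B, Group B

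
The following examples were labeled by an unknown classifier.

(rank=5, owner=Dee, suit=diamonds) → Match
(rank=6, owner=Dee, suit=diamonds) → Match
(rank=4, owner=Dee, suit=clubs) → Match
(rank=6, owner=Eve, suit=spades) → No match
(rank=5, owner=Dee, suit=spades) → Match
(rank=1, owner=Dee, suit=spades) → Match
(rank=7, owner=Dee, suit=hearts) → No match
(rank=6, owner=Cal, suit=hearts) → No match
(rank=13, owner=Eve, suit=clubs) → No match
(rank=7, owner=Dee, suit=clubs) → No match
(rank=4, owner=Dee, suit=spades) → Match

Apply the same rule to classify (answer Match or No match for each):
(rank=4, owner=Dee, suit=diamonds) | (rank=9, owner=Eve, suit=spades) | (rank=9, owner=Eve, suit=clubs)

The distinguishing property — owner is Dee AND rank ≤ 6 — holds for all the 'Match' cases and none of the 'No match' cases.
(rank=4, owner=Dee, suit=diamonds): Match (owner is Dee, rank = 4). (rank=9, owner=Eve, suit=spades): No match (owner is Eve, rank = 9). (rank=9, owner=Eve, suit=clubs): No match (owner is Eve, rank = 9).

Match, No match, No match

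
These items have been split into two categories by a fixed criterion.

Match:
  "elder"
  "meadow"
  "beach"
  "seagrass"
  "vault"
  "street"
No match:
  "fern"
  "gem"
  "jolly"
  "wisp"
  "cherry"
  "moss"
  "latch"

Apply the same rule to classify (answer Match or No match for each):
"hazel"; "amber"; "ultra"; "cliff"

The rule appears to be: has ≥ 2 vowels.
"hazel" → 2 vowels → Match.
"amber" → 2 vowels → Match.
"ultra" → 2 vowels → Match.
"cliff" → 1 vowel → No match.

Match, Match, Match, No match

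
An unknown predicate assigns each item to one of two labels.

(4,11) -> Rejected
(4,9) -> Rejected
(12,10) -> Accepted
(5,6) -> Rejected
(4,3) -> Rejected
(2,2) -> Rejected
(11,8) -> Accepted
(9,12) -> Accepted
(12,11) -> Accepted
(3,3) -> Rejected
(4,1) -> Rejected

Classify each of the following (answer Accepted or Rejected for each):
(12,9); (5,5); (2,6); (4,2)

One predicate separates the groups cleanly: sum ≥ 19.

Accepted, Rejected, Rejected, Rejected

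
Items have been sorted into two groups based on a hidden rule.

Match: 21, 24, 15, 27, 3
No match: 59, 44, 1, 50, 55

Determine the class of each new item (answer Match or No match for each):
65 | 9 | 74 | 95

'Match' ⟺ multiple of 3.
No match: 65, since 65 = 3·21 + 2.
Match: 9, since 9 = 3·3.
No match: 74, since 74 = 3·24 + 2.
No match: 95, since 95 = 3·31 + 2.

No match, Match, No match, No match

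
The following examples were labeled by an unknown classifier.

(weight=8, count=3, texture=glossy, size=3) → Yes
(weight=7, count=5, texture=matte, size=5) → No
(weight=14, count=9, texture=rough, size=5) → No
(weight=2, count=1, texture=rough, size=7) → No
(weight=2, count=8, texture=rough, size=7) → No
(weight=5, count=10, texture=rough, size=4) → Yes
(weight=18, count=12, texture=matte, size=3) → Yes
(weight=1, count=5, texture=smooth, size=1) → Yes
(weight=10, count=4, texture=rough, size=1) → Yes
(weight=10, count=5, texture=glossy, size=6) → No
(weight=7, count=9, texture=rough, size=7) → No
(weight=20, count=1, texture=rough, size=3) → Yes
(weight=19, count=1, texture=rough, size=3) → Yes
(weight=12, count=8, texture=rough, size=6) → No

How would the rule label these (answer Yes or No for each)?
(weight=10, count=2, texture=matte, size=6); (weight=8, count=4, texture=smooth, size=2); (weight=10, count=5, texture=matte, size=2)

A rule that fits every label: size ≤ 4 — true of each 'Yes' example, false of each 'No' one.

No, Yes, Yes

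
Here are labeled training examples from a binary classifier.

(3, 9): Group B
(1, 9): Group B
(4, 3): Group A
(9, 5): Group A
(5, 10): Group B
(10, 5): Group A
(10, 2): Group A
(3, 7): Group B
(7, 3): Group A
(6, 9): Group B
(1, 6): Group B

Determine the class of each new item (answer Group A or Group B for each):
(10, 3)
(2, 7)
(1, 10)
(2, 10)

Group A, Group B, Group B, Group B

The common property of the 'Group A' items is: first > second. No 'Group B' item has it.
(10, 3) — 10 > 3, hence Group A. (2, 7) — 2 < 7, hence Group B. (1, 10) — 1 < 10, hence Group B. (2, 10) — 2 < 10, hence Group B.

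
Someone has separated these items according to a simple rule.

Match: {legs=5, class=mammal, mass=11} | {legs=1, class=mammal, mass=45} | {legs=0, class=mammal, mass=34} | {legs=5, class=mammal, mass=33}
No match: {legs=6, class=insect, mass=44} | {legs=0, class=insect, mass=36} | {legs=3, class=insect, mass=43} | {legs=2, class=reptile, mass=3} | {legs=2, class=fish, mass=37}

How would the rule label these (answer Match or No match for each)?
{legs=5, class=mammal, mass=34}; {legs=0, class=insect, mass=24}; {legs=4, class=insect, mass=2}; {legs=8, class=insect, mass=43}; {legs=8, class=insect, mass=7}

Match, No match, No match, No match, No match

Every 'Match' example satisfies: class is mammal. None of the 'No match' examples do.
{legs=5, class=mammal, mass=34}: class is mammal, passes → Match.
{legs=0, class=insect, mass=24}: class is insect, does not fit → No match.
{legs=4, class=insect, mass=2}: class is insect, does not fit → No match.
{legs=8, class=insect, mass=43}: class is insect, does not fit → No match.
{legs=8, class=insect, mass=7}: class is insect, does not fit → No match.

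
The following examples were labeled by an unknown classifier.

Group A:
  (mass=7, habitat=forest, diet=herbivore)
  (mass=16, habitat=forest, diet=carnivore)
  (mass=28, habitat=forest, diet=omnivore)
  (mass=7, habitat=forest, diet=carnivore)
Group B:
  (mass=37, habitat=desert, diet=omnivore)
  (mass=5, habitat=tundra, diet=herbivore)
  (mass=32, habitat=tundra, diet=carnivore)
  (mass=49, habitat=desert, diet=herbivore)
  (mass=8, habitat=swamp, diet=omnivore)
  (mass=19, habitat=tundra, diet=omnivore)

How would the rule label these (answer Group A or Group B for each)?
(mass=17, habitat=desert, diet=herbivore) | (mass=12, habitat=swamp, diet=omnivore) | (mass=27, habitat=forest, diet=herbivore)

Group B, Group B, Group A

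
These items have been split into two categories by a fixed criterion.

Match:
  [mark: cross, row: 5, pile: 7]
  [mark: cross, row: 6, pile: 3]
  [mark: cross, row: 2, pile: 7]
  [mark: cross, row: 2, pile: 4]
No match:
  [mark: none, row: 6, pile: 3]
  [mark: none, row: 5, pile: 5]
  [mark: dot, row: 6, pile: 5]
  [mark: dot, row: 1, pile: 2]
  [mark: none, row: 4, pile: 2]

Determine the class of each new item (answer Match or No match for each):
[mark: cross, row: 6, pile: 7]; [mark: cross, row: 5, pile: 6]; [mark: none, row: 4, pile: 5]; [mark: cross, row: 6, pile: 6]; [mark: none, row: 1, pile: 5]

Match, Match, No match, Match, No match

Every 'Match' example satisfies: mark is cross. None of the 'No match' examples do.
[mark: cross, row: 6, pile: 7] — mark is cross, hence Match. [mark: cross, row: 5, pile: 6] — mark is cross, hence Match. [mark: none, row: 4, pile: 5] — mark is none, hence No match. [mark: cross, row: 6, pile: 6] — mark is cross, hence Match. [mark: none, row: 1, pile: 5] — mark is none, hence No match.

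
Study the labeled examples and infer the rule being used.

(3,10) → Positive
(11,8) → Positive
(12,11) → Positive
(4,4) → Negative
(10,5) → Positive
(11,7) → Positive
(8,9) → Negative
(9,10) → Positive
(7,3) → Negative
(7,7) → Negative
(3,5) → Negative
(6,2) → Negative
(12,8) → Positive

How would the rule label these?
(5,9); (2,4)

The classifier is using: max ≥ 10.
(5,9) — max 9, hence Negative.
(2,4) — max 4, hence Negative.

Negative, Negative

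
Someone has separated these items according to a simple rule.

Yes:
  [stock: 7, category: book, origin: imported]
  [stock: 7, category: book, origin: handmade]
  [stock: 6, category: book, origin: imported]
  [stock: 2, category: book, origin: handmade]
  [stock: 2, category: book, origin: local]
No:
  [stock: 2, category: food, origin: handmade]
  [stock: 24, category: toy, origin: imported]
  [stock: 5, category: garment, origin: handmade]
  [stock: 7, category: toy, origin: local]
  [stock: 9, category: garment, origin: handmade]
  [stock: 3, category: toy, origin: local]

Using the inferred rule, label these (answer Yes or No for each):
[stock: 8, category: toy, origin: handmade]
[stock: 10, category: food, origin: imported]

Every 'Yes' example satisfies: category is book. None of the 'No' examples do.
[stock: 8, category: toy, origin: handmade]: category is toy, does not fit → No. [stock: 10, category: food, origin: imported]: category is food, does not fit → No.

No, No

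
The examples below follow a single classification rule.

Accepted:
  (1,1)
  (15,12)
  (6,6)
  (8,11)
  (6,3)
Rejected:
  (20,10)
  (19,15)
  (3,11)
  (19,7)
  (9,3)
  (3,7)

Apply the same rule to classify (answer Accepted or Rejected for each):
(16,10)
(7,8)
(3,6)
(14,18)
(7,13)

The pattern is that an item is 'Accepted' exactly when: |first − second| ≤ 3.
(16,10) → |16−10| = 6 → Rejected. (7,8) → |7−8| = 1 → Accepted. (3,6) → |3−6| = 3 → Accepted. (14,18) → |14−18| = 4 → Rejected. (7,13) → |7−13| = 6 → Rejected.

Rejected, Accepted, Accepted, Rejected, Rejected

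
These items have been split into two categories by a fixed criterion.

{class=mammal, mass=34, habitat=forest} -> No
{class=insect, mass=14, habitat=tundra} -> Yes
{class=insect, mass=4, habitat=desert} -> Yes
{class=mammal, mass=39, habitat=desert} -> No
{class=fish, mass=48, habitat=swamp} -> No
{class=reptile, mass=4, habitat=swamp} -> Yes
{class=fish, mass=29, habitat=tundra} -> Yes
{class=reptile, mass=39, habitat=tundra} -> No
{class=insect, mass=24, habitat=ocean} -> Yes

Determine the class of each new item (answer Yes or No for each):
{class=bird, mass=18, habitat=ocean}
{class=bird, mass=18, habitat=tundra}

A rule that fits every label: mass ≤ 29 — true of each 'Yes' example, false of each 'No' one.
{class=bird, mass=18, habitat=ocean} — mass = 18, hence Yes.
{class=bird, mass=18, habitat=tundra} — mass = 18, hence Yes.

Yes, Yes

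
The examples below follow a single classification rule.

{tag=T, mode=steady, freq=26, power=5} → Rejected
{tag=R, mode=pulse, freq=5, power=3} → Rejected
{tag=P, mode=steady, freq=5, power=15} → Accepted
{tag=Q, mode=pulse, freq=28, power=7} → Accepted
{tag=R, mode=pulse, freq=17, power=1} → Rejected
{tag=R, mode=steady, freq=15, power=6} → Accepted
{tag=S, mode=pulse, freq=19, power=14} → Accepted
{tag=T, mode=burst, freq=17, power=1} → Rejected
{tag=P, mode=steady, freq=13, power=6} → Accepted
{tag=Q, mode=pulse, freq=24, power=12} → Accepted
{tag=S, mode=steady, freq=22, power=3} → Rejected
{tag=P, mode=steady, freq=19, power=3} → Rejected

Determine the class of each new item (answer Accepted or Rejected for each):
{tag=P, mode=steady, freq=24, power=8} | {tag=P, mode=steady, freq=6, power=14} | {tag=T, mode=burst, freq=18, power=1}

Rule: power ≥ 6. This holds for each 'Accepted' example and fails for each 'Rejected' one.
{tag=P, mode=steady, freq=24, power=8}: power = 8 — satisfies this, so Accepted. {tag=P, mode=steady, freq=6, power=14}: power = 14 — satisfies this, so Accepted. {tag=T, mode=burst, freq=18, power=1}: power = 1 — doesn't qualify, so Rejected.

Accepted, Accepted, Rejected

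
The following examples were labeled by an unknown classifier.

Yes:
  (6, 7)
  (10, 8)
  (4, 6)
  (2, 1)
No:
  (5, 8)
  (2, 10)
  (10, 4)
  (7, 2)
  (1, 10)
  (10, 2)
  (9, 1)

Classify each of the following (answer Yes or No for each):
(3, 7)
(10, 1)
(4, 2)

No, No, Yes

The rule appears to be: |first − second| ≤ 2.
No: (3, 7), since |3−7| = 4. No: (10, 1), since |10−1| = 9. Yes: (4, 2), since |4−2| = 2.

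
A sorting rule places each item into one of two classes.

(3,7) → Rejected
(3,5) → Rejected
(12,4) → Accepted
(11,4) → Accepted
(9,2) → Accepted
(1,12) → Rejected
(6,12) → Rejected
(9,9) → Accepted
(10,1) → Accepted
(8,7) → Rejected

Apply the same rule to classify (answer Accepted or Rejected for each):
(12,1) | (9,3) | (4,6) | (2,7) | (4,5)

Accepted, Accepted, Rejected, Rejected, Rejected

One predicate separates the groups cleanly: first ≥ 9.
(12,1) — first 12, hence Accepted.
(9,3) — first 9, hence Accepted.
(4,6) — first 4, hence Rejected.
(2,7) — first 2, hence Rejected.
(4,5) — first 4, hence Rejected.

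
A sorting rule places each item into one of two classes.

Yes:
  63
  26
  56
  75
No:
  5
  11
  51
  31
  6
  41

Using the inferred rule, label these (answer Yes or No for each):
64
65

The simplest hypothesis consistent with all the labels is: digit sum ≥ 7.
64 — digit sum 6+4 = 10, hence Yes. 65 — digit sum 6+5 = 11, hence Yes.

Yes, Yes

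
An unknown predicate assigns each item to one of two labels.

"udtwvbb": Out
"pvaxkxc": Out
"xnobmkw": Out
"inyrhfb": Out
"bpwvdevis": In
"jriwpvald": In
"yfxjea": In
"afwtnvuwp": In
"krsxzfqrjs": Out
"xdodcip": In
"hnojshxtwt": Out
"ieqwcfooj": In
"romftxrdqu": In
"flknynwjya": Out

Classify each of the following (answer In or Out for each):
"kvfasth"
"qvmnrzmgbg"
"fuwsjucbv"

Out, Out, In

The pattern is that an item is 'In' exactly when: has ≥ 2 vowels.
"kvfasth": Out (1 vowel).
"qvmnrzmgbg": Out (0 vowels).
"fuwsjucbv": In (2 vowels).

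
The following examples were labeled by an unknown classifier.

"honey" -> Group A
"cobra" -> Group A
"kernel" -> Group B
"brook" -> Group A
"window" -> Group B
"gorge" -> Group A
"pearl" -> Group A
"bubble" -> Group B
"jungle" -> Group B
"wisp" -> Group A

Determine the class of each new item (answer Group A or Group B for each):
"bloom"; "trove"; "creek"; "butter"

The classifier is using: length ≤ 5.
"bloom": Group A (length 5).
"trove": Group A (length 5).
"creek": Group A (length 5).
"butter": Group B (length 6).

Group A, Group A, Group A, Group B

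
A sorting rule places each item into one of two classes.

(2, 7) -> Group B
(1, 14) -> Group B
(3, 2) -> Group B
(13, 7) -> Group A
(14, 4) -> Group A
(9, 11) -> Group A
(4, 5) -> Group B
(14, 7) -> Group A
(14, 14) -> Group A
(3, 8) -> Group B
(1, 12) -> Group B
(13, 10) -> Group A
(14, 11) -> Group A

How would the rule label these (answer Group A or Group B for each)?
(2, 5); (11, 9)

Group B, Group A

The classifier is using: sum ≥ 18.
Group B: (2, 5), since 2+5 = 7. Group A: (11, 9), since 11+9 = 20.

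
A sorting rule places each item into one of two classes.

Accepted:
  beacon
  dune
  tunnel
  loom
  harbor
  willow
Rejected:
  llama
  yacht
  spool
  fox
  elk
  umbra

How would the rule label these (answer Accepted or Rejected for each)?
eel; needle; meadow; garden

A rule that fits every label: even length — true of each 'Accepted' example, false of each 'Rejected' one.

Rejected, Accepted, Accepted, Accepted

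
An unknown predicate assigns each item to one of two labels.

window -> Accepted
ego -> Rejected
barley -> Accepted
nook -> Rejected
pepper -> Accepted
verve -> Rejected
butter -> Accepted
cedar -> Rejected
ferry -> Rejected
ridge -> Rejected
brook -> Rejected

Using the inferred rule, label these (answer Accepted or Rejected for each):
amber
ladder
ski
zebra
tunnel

Rejected, Accepted, Rejected, Rejected, Accepted

The classifier is using: length 6.
Rejected: amber, since length 5.
Accepted: ladder, since length 6.
Rejected: ski, since length 3.
Rejected: zebra, since length 5.
Accepted: tunnel, since length 6.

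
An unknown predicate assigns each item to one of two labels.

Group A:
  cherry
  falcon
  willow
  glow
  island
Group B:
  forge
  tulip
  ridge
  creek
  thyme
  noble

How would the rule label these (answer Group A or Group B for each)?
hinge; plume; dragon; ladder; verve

The simplest hypothesis consistent with all the labels is: even length.
hinge: length 5, does not pass → Group B.
plume: length 5, does not pass → Group B.
dragon: length 6, matches → Group A.
ladder: length 6, matches → Group A.
verve: length 5, does not pass → Group B.

Group B, Group B, Group A, Group A, Group B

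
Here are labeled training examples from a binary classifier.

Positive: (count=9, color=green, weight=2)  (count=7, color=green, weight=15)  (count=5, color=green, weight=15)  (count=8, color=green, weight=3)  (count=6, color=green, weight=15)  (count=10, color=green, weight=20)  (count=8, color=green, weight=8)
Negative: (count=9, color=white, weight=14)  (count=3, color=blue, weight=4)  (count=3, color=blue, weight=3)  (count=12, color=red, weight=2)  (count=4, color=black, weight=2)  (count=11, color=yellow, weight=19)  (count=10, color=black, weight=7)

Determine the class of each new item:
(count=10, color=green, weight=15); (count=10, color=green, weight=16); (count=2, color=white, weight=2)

Positive, Positive, Negative

Comparing the two groups points to one rule — color is green.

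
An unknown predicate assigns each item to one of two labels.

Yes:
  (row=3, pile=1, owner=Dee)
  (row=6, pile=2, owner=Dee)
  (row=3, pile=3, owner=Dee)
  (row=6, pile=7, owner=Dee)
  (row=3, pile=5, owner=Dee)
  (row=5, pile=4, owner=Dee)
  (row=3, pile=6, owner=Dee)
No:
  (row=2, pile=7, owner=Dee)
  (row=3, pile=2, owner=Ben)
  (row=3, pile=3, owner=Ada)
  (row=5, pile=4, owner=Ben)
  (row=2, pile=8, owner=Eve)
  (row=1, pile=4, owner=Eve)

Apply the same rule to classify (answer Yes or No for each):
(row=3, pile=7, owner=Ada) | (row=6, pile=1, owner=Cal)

No, No

The rule appears to be: owner is Dee AND row ≥ 3.
No: (row=3, pile=7, owner=Ada), since owner is Ada, row = 3. No: (row=6, pile=1, owner=Cal), since owner is Cal, row = 6.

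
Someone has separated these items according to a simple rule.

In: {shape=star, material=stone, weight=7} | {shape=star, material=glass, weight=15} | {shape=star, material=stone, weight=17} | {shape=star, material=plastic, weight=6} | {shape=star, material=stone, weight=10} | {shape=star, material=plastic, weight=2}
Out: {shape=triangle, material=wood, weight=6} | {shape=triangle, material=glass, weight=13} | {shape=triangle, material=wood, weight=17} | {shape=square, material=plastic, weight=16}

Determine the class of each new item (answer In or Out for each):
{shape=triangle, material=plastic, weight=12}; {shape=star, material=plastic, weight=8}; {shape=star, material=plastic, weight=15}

Out, In, In

Looking at the examples, the only property every 'In' case has and every 'Out' case lacks is: shape is star.
{shape=triangle, material=plastic, weight=12} → shape is triangle → Out.
{shape=star, material=plastic, weight=8} → shape is star → In.
{shape=star, material=plastic, weight=15} → shape is star → In.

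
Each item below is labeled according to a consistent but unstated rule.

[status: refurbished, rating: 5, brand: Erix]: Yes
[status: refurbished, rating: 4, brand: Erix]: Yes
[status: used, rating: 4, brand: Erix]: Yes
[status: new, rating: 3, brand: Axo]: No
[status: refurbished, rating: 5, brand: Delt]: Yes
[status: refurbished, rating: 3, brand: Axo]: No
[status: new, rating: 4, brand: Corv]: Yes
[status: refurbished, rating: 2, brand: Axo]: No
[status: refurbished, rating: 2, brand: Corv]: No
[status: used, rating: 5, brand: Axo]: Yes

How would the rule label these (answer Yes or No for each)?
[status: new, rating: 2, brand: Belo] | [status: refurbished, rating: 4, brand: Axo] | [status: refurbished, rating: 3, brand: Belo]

No, Yes, No

The classifier is using: rating ≥ 4.
[status: new, rating: 2, brand: Belo] → rating = 2 → No.
[status: refurbished, rating: 4, brand: Axo] → rating = 4 → Yes.
[status: refurbished, rating: 3, brand: Belo] → rating = 3 → No.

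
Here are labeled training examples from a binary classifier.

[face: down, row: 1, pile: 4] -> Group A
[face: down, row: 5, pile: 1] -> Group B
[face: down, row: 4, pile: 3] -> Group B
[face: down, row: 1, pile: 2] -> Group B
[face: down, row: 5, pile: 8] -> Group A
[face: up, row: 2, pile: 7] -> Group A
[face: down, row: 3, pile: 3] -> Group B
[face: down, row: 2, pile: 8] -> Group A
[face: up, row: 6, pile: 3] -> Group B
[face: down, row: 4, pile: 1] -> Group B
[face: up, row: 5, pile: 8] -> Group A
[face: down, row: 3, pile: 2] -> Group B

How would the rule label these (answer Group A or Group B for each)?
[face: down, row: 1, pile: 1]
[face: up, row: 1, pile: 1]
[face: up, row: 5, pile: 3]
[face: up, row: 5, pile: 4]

Group B, Group B, Group B, Group A

The rule appears to be: pile ≥ 4.
[face: down, row: 1, pile: 1] — pile = 1, hence Group B. [face: up, row: 1, pile: 1] — pile = 1, hence Group B. [face: up, row: 5, pile: 3] — pile = 3, hence Group B. [face: up, row: 5, pile: 4] — pile = 4, hence Group A.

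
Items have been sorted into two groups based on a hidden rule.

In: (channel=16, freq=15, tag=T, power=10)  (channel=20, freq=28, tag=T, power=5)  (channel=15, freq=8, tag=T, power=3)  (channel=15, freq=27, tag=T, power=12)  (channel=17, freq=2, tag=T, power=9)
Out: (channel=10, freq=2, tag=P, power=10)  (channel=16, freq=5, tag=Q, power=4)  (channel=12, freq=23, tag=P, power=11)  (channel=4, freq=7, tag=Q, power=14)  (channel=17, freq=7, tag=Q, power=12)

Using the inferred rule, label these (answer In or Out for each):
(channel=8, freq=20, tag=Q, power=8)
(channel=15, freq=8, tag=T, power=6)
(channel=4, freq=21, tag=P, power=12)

Out, In, Out

One predicate separates the groups cleanly: tag is T.
(channel=8, freq=20, tag=Q, power=8) → tag is Q → Out.
(channel=15, freq=8, tag=T, power=6) → tag is T → In.
(channel=4, freq=21, tag=P, power=12) → tag is P → Out.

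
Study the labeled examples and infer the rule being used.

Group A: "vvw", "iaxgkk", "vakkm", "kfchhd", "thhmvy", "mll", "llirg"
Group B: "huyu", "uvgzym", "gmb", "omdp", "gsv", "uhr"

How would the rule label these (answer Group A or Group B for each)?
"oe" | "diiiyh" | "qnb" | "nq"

Group B, Group A, Group B, Group B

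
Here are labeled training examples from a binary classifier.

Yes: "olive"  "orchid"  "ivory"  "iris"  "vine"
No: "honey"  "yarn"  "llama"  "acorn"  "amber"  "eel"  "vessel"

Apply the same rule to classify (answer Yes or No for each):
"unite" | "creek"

Checking candidate rules against both groups, what survives is: contains 'i'.
"unite" — has 'i', hence Yes.
"creek" — no 'i', hence No.

Yes, No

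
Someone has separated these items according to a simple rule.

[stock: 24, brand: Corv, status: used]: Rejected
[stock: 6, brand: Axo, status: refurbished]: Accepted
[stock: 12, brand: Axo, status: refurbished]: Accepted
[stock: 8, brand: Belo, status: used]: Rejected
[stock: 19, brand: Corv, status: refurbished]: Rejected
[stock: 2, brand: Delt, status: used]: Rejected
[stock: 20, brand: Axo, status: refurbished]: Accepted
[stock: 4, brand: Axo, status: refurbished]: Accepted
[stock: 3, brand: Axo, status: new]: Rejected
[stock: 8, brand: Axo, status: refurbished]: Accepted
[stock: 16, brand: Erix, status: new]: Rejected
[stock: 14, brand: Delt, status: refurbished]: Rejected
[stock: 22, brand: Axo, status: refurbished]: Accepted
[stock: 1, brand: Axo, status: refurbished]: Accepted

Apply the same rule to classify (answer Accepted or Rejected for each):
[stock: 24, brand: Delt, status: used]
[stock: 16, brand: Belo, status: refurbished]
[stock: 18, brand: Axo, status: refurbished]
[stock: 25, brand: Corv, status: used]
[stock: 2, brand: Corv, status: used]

Rejected, Rejected, Accepted, Rejected, Rejected

One predicate separates the groups cleanly: brand is Axo AND status is refurbished.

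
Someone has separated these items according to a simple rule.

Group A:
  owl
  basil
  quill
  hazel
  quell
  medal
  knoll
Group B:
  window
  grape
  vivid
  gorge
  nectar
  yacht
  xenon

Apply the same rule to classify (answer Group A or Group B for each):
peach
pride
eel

The simplest hypothesis consistent with all the labels is: contains 'l'.
peach: no 'l', fails this test → Group B. pride: no 'l', fails this test → Group B. eel: has 'l', fits → Group A.

Group B, Group B, Group A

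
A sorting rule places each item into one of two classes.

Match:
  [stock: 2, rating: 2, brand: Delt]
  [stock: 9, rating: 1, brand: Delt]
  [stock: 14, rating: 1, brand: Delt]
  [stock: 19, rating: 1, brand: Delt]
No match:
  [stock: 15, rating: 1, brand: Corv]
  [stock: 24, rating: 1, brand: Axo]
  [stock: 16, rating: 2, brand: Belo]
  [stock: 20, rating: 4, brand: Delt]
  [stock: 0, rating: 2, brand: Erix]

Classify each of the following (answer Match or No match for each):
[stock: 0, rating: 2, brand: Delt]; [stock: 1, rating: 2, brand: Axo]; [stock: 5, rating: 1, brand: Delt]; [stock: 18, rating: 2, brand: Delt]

Match, No match, Match, Match

Every 'Match' example satisfies: brand is Delt AND rating ≤ 2. None of the 'No match' examples do.
[stock: 0, rating: 2, brand: Delt] — brand is Delt, rating = 2, hence Match.
[stock: 1, rating: 2, brand: Axo] — brand is Axo, rating = 2, hence No match.
[stock: 5, rating: 1, brand: Delt] — brand is Delt, rating = 1, hence Match.
[stock: 18, rating: 2, brand: Delt] — brand is Delt, rating = 2, hence Match.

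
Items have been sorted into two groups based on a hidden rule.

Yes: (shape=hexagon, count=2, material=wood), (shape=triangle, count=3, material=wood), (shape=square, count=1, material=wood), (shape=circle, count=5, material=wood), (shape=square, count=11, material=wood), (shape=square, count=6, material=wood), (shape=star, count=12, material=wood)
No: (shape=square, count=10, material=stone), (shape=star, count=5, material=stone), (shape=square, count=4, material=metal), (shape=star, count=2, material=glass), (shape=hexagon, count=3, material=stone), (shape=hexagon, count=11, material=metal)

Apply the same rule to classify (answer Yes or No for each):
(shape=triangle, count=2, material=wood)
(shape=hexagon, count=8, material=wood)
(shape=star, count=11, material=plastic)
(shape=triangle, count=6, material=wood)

Rule: material is wood. This holds for each 'Yes' example and fails for each 'No' one.
(shape=triangle, count=2, material=wood) → material is wood → Yes.
(shape=hexagon, count=8, material=wood) → material is wood → Yes.
(shape=star, count=11, material=plastic) → material is plastic → No.
(shape=triangle, count=6, material=wood) → material is wood → Yes.

Yes, Yes, No, Yes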